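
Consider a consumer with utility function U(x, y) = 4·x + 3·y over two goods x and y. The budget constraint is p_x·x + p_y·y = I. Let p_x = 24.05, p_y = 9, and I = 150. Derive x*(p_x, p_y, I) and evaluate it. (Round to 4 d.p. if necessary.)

x* = 0

y gives more utility per dollar, so spend all income on y: y* = I/p_y, x* = 0.
Numerically: x* = 0, y* = 16.6667.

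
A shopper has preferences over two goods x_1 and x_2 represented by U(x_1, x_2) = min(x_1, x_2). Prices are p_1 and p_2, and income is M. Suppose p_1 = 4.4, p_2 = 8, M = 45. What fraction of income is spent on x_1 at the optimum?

Leontief preferences: the optimum is at the kink where x_1/1 = x_2/1, i.e. x_2 = x_1.
Budget: p_1·x_1 + p_2·x_1 = M, so (p_1 + p_2)·x_1 = M.
Demand: x_1*(p_1,p_2,M) = M/(p_1 + p_2), x_2* = M/(p_1 + p_2).
Here 4.4 + 8 = 12.4, giving x_1* = 3.629 and x_2* = 3.629.
Expenditure on x_1: 4.4·3.629 = 15.9677; share = 0.3548.

share on x_1 = 0.3548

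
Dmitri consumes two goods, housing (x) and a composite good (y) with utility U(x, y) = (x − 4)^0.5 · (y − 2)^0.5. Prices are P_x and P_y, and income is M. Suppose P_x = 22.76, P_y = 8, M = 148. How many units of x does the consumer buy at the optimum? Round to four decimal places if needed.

x* = 4.8998

Let x' = x−4, y' = y−2. MRS = y'/x' = P_x/P_y.
After buying the subsistence bundle (4, 2), a share 0.5 of the remaining income goes to x: x* = 4 + 0.5·(M − 4P_x − 2P_y)/P_x.
Discretionary income = 148 − 4·22.76 − 2·8 = 40.96; x* = 4 + 0.5·40.96/22.76 = 4.8998.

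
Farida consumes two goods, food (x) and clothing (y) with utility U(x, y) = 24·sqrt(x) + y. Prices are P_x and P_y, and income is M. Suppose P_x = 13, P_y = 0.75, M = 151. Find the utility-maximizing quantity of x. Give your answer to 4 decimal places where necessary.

x* = 0.4793

Utility is quasi-linear in y; the FOC for x is 12/√x = P_x/P_y.
Solve: √x = 12·P_y/P_x, so x*(P_x,P_y) = (12·P_y/P_x)², and y* = (M − P_x·x*)/P_y.
Plugging in: x* = (12·0.75/13)² = 0.4793.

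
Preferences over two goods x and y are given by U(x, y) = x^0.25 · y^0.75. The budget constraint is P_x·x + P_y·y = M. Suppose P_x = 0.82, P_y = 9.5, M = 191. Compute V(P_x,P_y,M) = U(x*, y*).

MU_x/MU_y = (0.25·y)/(0.75·x); tangency sets this equal to P_x/P_y.
Rearranging, P_y·y = 3·P_x·x. Substituting into the budget gives P_x·x·(1 + 3) = M.
Demand: x*(P_x,P_y,M) = 0.25·M/P_x and y* = 0.75·M/P_y.
At P_x=0.82, P_y=9.5, M=191: x* = 0.25·191/0.82 = 58.2317, y* = 15.0789.
Utility at the optimum: U(58.2317, 15.0789) = 21.1382.

V = 21.1382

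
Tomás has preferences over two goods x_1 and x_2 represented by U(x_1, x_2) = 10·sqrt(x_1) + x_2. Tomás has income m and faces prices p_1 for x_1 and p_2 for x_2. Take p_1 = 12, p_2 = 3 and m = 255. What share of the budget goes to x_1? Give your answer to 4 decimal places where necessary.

share on x_1 = 0.0735

Thus x_1* = (5·p_2/p_1)² — independent of m — with the rest of income spent on x_2.
Plugging in: x_1* = (5·3/12)² = 1.5625, x_2* = 78.75.
Expenditure on x_1: 12·1.5625 = 18.75; share = 0.0735.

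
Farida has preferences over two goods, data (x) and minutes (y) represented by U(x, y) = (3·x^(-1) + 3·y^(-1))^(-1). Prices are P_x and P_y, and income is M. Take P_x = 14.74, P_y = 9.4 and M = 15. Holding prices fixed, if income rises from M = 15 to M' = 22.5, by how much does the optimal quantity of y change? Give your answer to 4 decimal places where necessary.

Numerically y/x = 1.252232, so x* = 15/(14.74 + 9.4·1.252232) = 0.5658 and y* = 1.252232·0.5658 = 0.7085.
At M' = 22.5: y* = 1.0628. Change: 1.0628 − 0.7085 = 0.3543.

Δy* = 0.3543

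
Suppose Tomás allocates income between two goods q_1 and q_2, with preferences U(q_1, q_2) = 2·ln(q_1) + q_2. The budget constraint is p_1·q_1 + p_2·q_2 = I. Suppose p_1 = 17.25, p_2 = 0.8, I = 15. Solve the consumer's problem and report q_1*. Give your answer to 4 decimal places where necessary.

q_1* = 0.0928

So q_1*(p_1,p_2) = 2·p_2/p_1, independent of income; and q_2* = (I − 2·p_2)/p_2.
At the given prices: q_1* = 2·0.8/17.25 = 0.0928.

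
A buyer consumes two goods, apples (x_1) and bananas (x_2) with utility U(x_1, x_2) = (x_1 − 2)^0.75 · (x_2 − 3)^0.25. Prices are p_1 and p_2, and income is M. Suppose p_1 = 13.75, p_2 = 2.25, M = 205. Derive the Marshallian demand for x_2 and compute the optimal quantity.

This is Cobb-Douglas in (x_1−2, x_2−3): tangency gives 0.75·p_2·(x_2−3) = 0.25·p_1·(x_1−2).
After buying the subsistence bundle (2, 3), a share 0.75 of the remaining income goes to x_1: x_1* = 2 + 0.75·(M − 2p_1 − 3p_2)/p_1.
Discretionary income = 205 − 2·13.75 − 3·2.25 = 170.75; x_2* = 3 + 0.25·170.75/2.25 = 21.9722.

x_2* = 21.9722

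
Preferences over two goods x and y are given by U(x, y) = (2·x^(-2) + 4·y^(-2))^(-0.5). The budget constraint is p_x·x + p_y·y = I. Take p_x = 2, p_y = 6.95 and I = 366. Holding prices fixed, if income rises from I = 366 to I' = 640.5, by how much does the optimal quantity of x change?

Δx* = 35.2778

MRS = MU_x/MU_y = (1/2)·(y/x)^(3). Set equal to p_x/p_y.
Solve for the ratio: y/x = [2·p_x/p_y]^(1/3).
Substitute y = (y/x)·x into the budget: x* = I/(p_x + p_y·(y/x)).
Numerically y/x = 0.831812, so x* = 366/(2 + 6.95·0.831812) = 47.0371.
At I' = 640.5: x* = 82.3149. Change: 82.3149 − 47.0371 = 35.2778.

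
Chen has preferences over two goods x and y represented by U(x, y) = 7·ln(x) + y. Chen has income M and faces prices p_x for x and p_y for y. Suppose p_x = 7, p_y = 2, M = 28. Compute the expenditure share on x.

share on x = 0.5

MU_x = 7/x, MU_y = 1. Tangency: 7/x = p_x/p_y.
So x*(p_x,p_y) = 7·p_y/p_x, independent of income; and y* = (M − 7·p_y)/p_y.
At the given prices: x* = 7·2/7 = 2, and y* = 7.
Expenditure on x: 7·2 = 14; share = 0.5.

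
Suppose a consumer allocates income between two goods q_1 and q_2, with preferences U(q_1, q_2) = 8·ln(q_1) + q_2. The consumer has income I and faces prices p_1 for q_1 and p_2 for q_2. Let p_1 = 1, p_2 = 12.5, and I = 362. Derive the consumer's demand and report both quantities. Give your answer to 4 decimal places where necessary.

q_1* = 100, q_2* = 20.96

Set MRS = p_1/p_2: (8/q_1)/1 = p_1/p_2.
So q_1*(p_1,p_2) = 8·p_2/p_1, independent of income; and q_2* = (I − 8·p_2)/p_2.
At the given prices: q_1* = 8·12.5/1 = 100, and q_2* = 20.96.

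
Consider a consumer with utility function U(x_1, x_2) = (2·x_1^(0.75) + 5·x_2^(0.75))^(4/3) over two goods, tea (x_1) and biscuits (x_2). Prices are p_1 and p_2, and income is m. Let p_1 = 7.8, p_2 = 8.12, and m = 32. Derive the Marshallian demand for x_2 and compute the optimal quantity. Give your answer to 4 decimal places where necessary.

x_2* = 3.8303

Numerically x_2/x_1 = 33.259394, so x_1* = 32/(7.8 + 8.12·33.259394) = 0.1152 and x_2* = 33.259394·0.1152 = 3.8303.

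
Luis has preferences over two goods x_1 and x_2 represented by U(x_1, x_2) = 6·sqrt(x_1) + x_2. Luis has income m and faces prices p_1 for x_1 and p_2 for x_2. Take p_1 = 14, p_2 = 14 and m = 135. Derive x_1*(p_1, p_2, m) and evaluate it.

x_1* = 9

Solve: √x_1 = 3·p_2/p_1, so x_1*(p_1,p_2) = (3·p_2/p_1)², and x_2* = (m − p_1·x_1*)/p_2.
Plugging in: x_1* = (3·14/14)² = 9.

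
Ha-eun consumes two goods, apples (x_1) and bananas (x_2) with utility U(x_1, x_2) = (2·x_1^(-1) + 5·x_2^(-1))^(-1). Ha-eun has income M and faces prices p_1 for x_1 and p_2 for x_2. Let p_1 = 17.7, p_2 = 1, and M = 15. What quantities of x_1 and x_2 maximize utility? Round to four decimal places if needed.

x_1* = 0.616, x_2* = 4.0974

MRS = MU_x_1/MU_x_2 = (2/5)·(x_2/x_1)^(2). Set equal to p_1/p_2.
Solve for the ratio: x_2/x_1 = [(5/2)·p_1/p_2]^(0.5).
With the ratio pinned down, the budget gives x_1* = M/(p_1 + p_2·(x_2/x_1)) and x_2* = (x_2/x_1)·x_1*.
Numerically x_2/x_1 = 6.652067, so x_1* = 15/(17.7 + 1·6.652067) = 0.616 and x_2* = 6.652067·0.616 = 4.0974.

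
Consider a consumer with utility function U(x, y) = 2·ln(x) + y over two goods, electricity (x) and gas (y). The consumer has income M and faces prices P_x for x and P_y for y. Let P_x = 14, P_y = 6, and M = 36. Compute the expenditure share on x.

Set MRS = P_x/P_y: (2/x)/1 = P_x/P_y.
So x*(P_x,P_y) = 2·P_y/P_x, independent of income; and y* = (M − 2·P_y)/P_y.
At the given prices: x* = 2·6/14 = 0.8571, and y* = 4.
Expenditure on x: 14·0.8571 = 12; share = 0.3333.

share on x = 0.3333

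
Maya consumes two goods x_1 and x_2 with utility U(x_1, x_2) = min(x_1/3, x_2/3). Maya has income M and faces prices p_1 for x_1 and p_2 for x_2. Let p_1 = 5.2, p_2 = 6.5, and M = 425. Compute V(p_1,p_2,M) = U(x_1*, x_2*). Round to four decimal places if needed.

Here 3·5.2 + 3·6.5 = 35.1, giving x_1* = 36.3248 and x_2* = 36.3248.
Utility at the optimum: U(36.3248, 36.3248) = 12.1083.

V = 12.1083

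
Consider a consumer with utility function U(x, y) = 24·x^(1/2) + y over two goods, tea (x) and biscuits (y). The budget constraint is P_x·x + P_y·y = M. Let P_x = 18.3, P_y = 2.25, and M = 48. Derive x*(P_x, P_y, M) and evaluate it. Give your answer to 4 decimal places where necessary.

Set MRS = P_x/P_y: 12·x^(−1/2) = P_x/P_y.
Thus x* = (12·P_y/P_x)² — independent of M — with the rest of income spent on y.
Plugging in: x* = (12·2.25/18.3)² = 2.1768.

x* = 2.1768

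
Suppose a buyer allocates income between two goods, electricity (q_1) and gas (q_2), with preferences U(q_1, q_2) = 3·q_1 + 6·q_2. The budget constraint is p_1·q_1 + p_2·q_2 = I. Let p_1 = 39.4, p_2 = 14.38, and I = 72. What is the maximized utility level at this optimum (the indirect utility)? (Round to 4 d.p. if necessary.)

V = 30.0417

Linear utility — the consumer picks whichever good has higher MU/price: 3/39.4 = 0.0761 vs 6/14.38 = 0.4172.
q_2 gives more utility per dollar, so spend all income on q_2: q_2* = I/p_2, q_1* = 0.
Numerically: q_1* = 0, q_2* = 5.007.
Utility at the optimum: U(0, 5.007) = 30.0417.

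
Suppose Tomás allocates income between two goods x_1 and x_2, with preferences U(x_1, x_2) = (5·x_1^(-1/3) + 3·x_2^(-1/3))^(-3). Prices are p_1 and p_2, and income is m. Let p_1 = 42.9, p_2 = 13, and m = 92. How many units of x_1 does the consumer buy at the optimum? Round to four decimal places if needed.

x_1* = 1.4242

From the CES first-order condition, (5/3)·(x_2/x_1)^(4/3) = p_1/p_2.
Hence x_2/x_1 = ((3/5)·p_1/p_2)^(1/(4/3)), i.e. raised to the 0.75 power.
Substitute x_2 = (x_2/x_1)·x_1 into the budget: x_1* = m/(p_1 + p_2·(x_2/x_1)).
Numerically x_2/x_1 = 1.669164, so x_1* = 92/(42.9 + 13·1.669164) = 1.4242.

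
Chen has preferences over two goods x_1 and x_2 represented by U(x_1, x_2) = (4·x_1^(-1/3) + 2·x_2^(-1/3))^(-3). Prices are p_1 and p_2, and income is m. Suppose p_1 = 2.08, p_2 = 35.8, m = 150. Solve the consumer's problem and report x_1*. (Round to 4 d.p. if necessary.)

Numerically x_2/x_1 = 0.070366, so x_1* = 150/(2.08 + 35.8·0.070366) = 32.6151.

x_1* = 32.6151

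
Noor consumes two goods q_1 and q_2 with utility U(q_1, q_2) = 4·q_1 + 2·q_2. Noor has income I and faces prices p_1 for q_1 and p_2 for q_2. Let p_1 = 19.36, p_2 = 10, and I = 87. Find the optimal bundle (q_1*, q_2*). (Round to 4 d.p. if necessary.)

q_1 gives more utility per dollar, so spend all income on q_1: q_1* = I/p_1, q_2* = 0.
Numerically: q_1* = 4.4938, q_2* = 0.

q_1* = 4.4938, q_2* = 0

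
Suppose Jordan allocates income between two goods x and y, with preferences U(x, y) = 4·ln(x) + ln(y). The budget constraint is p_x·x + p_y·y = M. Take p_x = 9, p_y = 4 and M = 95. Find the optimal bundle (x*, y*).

MU_x/MU_y = (4·y)/(x); tangency sets this equal to p_x/p_y.
So 4·p_y·y = p_x·x; combined with the budget, a share 0.8 of income goes to x.
Demand: x*(p_x,p_y,M) = 0.8·M/p_x and y* = 0.2·M/p_y.
At p_x=9, p_y=4, M=95: x* = 0.8·95/9 = 8.4444, y* = 4.75.

x* = 8.4444, y* = 4.75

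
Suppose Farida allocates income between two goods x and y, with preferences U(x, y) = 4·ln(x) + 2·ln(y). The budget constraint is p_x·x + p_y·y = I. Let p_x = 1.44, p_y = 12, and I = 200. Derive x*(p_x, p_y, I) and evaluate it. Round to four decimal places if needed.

x* = 92.5926

The MRS is 2·y/x. Set MRS = p_x/p_y.
So 4·p_y·y = 2·p_x·x; combined with the budget, a share 2/3 of income goes to x.
Demand: x*(p_x,p_y,I) = 2/3·I/p_x and y* = 1/3·I/p_y.
At p_x=1.44, p_y=12, I=200: x* = 2/3·200/1.44 = 92.5926.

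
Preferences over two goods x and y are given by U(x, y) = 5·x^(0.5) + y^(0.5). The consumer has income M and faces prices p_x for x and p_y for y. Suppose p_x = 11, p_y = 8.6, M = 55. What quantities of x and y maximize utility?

x* = 4.7566, y* = 0.3113

MU_x ∝ 5·x^(-0.5), MU_y ∝ y^(-0.5), so MRS = 5·(y/x)^(0.5) = p_x/p_y.
Hence y/x = ((1/5)·p_x/p_y)^(1/(0.5)), i.e. raised to the 2 power.
With the ratio pinned down, the budget gives x* = M/(p_x + p_y·(y/x)) and y* = (y/x)·x*.
Numerically y/x = 0.065441, so x* = 55/(11 + 8.6·0.065441) = 4.7566 and y* = 0.065441·4.7566 = 0.3113.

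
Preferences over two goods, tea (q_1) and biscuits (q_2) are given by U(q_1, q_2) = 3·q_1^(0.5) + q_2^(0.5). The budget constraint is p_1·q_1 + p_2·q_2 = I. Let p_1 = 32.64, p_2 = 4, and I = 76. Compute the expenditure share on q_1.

share on q_1 = 0.5245

Substitute q_2 = (q_2/q_1)·q_1 into the budget: q_1* = I/(p_1 + p_2·(q_2/q_1)).
Numerically q_2/q_1 = 7.3984, so q_1* = 76/(32.64 + 4·7.3984) = 1.2212 and q_2* = 7.3984·1.2212 = 9.035.
Expenditure on q_1: 32.64·1.2212 = 39.8601; share = 0.5245.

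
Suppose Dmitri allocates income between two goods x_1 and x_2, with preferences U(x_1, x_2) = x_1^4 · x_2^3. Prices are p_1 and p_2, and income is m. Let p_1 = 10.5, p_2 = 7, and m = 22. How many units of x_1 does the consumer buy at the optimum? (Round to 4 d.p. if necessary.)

x_1* = 1.1973

At p_1=10.5, p_2=7, m=22: x_1* = 4/7·22/10.5 = 1.1973.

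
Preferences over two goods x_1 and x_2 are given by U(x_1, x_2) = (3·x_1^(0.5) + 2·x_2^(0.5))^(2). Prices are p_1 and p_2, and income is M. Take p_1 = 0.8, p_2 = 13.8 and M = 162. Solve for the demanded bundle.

Substitute x_2 = (x_2/x_1)·x_1 into the budget: x_1* = M/(p_1 + p_2·(x_2/x_1)).
Numerically x_2/x_1 = 0.001494, so x_1* = 162/(0.8 + 13.8·0.001494) = 197.4137 and x_2* = 0.001494·197.4137 = 0.2949.

x_1* = 197.4137, x_2* = 0.2949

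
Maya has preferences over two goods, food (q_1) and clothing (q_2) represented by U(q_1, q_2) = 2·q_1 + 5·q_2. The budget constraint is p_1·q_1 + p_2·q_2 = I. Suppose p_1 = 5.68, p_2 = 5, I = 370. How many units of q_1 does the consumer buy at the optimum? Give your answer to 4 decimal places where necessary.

q_1* = 0

Linear utility — the consumer picks whichever good has higher MU/price: 2/5.68 = 0.3521 vs 5/5 = 1.
q_2 gives more utility per dollar, so spend all income on q_2: q_2* = I/p_2, q_1* = 0.
Numerically: q_1* = 0, q_2* = 74.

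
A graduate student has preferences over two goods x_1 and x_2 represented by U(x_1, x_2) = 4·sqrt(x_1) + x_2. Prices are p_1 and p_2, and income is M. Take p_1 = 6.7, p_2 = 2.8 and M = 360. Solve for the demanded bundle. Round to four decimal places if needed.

x_1* = 0.6986, x_2* = 126.8998

Set MRS = p_1/p_2: 2·x_1^(−1/2) = p_1/p_2.
Solve: √x_1 = 2·p_2/p_1, so x_1*(p_1,p_2) = (2·p_2/p_1)², and x_2* = (M − p_1·x_1*)/p_2.
Plugging in: x_1* = (2·2.8/6.7)² = 0.6986, x_2* = 126.8998.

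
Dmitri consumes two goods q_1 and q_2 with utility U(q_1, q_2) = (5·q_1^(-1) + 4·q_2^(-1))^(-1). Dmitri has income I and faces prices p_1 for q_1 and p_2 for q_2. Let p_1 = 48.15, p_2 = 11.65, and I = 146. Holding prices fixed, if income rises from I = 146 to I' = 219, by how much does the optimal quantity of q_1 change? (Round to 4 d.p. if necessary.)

Δq_1* = 1.0529

From the CES first-order condition, (5/4)·(q_2/q_1)^(2) = p_1/p_2.
Hence q_2/q_1 = ((4/5)·p_1/p_2)^(1/(2)), i.e. raised to the 0.5 power.
With the ratio pinned down, the budget gives q_1* = I/(p_1 + p_2·(q_2/q_1)) and q_2* = (q_2/q_1)·q_1*.
Numerically q_2/q_1 = 1.818361, so q_1* = 146/(48.15 + 11.65·1.818361) = 2.1058.
At I' = 219: q_1* = 3.1586. Change: 3.1586 − 2.1058 = 1.0529.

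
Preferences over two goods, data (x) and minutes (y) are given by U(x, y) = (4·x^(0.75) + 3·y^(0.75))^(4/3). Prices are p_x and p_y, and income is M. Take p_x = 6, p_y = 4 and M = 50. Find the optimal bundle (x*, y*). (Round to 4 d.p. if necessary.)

x* = 4.0299, y* = 6.4551

MRS = MU_x/MU_y = (4/3)·(y/x)^(0.25). Set equal to p_x/p_y.
Hence y/x = ((3/4)·p_x/p_y)^(1/(0.25)), i.e. raised to the 4 power.
With the ratio pinned down, the budget gives x* = M/(p_x + p_y·(y/x)) and y* = (y/x)·x*.
Numerically y/x = 1.601807, so x* = 50/(6 + 4·1.601807) = 4.0299 and y* = 1.601807·4.0299 = 6.4551.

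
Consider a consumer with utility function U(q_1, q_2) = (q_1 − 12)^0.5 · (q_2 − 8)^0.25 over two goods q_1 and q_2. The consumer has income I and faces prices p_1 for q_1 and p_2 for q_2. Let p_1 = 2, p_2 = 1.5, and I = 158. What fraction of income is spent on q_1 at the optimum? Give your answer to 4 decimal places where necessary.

Let q_1' = q_1−12, q_2' = q_2−8. MRS = 2·q_2'/q_1' = p_1/p_2.
After buying the subsistence bundle (12, 8), a share 2/3 of the remaining income goes to q_1: q_1* = 12 + 2/3·(I − 12p_1 − 8p_2)/p_1.
Discretionary income = 158 − 12·2 − 8·1.5 = 122; q_1* = 12 + 2/3·122/2 = 52.6667; q_2* = 8 + 1/3·122/1.5 = 35.1111.
Expenditure on q_1: 2·52.6667 = 105.3333; share = 0.6667.

share on q_1 = 0.6667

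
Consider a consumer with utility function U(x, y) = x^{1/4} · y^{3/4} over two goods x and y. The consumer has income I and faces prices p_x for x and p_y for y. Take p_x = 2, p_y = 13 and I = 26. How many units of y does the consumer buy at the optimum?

y* = 1.5

Tangency: MRS = (1/3)·y/x = p_x/p_y.
So 0.25·p_y·y = 0.75·p_x·x; combined with the budget, a share 0.25 of income goes to x.
Demand: x*(p_x,p_y,I) = 0.25·I/p_x and y* = 0.75·I/p_y.
At p_x=2, p_y=13, I=26: y* = 0.75·26/13 = 1.5.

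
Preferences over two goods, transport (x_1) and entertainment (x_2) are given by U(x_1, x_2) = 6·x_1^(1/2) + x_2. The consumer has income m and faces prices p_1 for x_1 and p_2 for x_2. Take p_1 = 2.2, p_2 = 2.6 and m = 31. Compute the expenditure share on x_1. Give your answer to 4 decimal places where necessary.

share on x_1 = 0.8921

Set MRS = p_1/p_2: 3·x_1^(−1/2) = p_1/p_2.
Solve: √x_1 = 3·p_2/p_1, so x_1*(p_1,p_2) = (3·p_2/p_1)², and x_2* = (m − p_1·x_1*)/p_2.
Plugging in: x_1* = (3·2.6/2.2)² = 12.5702, x_2* = 1.2867.
Expenditure on x_1: 2.2·12.5702 = 27.6545; share = 0.8921.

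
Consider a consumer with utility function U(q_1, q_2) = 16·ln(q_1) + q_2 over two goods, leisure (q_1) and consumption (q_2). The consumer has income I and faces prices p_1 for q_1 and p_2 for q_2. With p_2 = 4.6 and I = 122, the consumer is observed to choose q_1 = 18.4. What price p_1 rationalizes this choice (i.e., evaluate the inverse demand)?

Set MRS = p_1/p_2: (16/q_1)/1 = p_1/p_2.
So q_1*(p_1,p_2) = 16·p_2/p_1, independent of income; and q_2* = (I − 16·p_2)/p_2.
Set q_1* = 18.4 in the demand function and solve for p_1: p_1 = 4.

p_1 = 4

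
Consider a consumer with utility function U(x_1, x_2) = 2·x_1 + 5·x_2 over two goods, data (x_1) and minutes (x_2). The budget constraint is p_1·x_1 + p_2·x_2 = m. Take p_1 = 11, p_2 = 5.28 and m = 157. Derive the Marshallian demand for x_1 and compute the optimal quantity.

Numerically: x_1* = 0, x_2* = 29.7348.

x_1* = 0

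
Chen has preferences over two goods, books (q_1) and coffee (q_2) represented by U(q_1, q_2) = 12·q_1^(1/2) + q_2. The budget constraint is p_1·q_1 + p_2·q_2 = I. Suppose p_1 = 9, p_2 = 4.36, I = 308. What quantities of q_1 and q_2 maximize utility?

Thus q_1* = (6·p_2/p_1)² — independent of I — with the rest of income spent on q_2.
Plugging in: q_1* = (6·4.36/9)² = 8.4487, q_2* = 53.2022.

q_1* = 8.4487, q_2* = 53.2022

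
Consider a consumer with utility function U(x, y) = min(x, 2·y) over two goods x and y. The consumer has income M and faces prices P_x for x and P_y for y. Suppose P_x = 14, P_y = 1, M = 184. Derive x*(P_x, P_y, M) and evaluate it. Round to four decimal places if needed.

Here 2·14 + 1 = 29, giving x* = 12.6897.

x* = 12.6897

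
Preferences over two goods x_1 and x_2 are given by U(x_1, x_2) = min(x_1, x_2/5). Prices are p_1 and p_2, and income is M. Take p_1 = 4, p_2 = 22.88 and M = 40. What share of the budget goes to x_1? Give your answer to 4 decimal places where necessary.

share on x_1 = 0.0338

Leontief preferences: the optimum is at the kink where x_1/1 = x_2/5, i.e. x_2 = 5·x_1.
Budget: p_1·x_1 + p_2·5·x_1 = M, so (p_1 + 5·p_2)·x_1 = M.
Demand: x_1*(p_1,p_2,M) = M/(p_1 + 5·p_2), x_2* = 5·M/(p_1 + 5·p_2).
Here 4 + 5·22.88 = 118.4, giving x_1* = 0.3378 and x_2* = 1.6892.
Expenditure on x_1: 4·0.3378 = 1.3514; share = 0.0338.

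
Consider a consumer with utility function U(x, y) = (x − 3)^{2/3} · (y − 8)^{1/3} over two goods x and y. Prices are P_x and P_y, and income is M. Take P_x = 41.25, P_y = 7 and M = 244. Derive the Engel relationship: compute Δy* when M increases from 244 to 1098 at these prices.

Δy* = 40.6667

Substituting into the budget: x* = 3 + 2/3·(M − 3·P_x − 8·P_y)/P_x, and y* = 8 + 1/3·(…)/P_y.
Discretionary income = 244 − 3·41.25 − 8·7 = 64.25; y* = 8 + 1/3·64.25/7 = 11.0595.
At M' = 1098: y* = 51.7262. Change: 51.7262 − 11.0595 = 40.6667.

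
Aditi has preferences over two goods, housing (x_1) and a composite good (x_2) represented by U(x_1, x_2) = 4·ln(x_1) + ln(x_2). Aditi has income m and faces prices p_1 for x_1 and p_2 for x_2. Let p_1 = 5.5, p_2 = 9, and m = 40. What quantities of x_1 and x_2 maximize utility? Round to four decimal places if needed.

The MRS is 4·x_2/x_1. Set MRS = p_1/p_2.
Rearranging, p_2·x_2 = (1/4)·p_1·x_1. Substituting into the budget gives p_1·x_1·(1 + (1/4)) = m.
Demand: x_1*(p_1,p_2,m) = 0.8·m/p_1 and x_2* = 0.2·m/p_2.
At p_1=5.5, p_2=9, m=40: x_1* = 0.8·40/5.5 = 5.8182, x_2* = 0.8889.

x_1* = 5.8182, x_2* = 0.8889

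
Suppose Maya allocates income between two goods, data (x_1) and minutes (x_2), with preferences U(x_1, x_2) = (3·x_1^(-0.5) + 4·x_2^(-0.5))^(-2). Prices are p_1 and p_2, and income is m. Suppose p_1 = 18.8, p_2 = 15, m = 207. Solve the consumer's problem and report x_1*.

MRS = MU_x_1/MU_x_2 = (3/4)·(x_2/x_1)^(1.5). Set equal to p_1/p_2.
Solve for the ratio: x_2/x_1 = [(4/3)·p_1/p_2]^(2/3).
With the ratio pinned down, the budget gives x_1* = m/(p_1 + p_2·(x_2/x_1)) and x_2* = (x_2/x_1)·x_1*.
Numerically x_2/x_1 = 1.408219, so x_1* = 207/(18.8 + 15·1.408219) = 5.1849.

x_1* = 5.1849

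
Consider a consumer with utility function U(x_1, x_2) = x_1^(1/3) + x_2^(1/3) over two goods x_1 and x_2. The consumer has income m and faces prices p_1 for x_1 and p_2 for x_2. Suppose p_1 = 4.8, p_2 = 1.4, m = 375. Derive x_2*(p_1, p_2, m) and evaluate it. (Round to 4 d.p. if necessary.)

x_2* = 173.9262

MU_x_1 ∝ x_1^(-2/3), MU_x_2 ∝ x_2^(-2/3), so MRS = (x_2/x_1)^(2/3) = p_1/p_2.
Hence x_2/x_1 = (p_1/p_2)^(1/(2/3)), i.e. raised to the 1.5 power.
With the ratio pinned down, the budget gives x_1* = m/(p_1 + p_2·(x_2/x_1)) and x_2* = (x_2/x_1)·x_1*.
Numerically x_2/x_1 = 6.348481, so x_1* = 375/(4.8 + 1.4·6.348481) = 27.3965 and x_2* = 6.348481·27.3965 = 173.9262.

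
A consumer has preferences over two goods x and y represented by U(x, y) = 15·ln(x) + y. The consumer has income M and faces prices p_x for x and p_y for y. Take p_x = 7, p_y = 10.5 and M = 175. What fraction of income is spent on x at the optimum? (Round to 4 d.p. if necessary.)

MU_x = 15/x, MU_y = 1. Tangency: 15/x = p_x/p_y.
So x*(p_x,p_y) = 15·p_y/p_x, independent of income; and y* = (M − 15·p_y)/p_y.
At the given prices: x* = 15·10.5/7 = 22.5, and y* = 1.6667.
Expenditure on x: 7·22.5 = 157.5; share = 0.9.

share on x = 0.9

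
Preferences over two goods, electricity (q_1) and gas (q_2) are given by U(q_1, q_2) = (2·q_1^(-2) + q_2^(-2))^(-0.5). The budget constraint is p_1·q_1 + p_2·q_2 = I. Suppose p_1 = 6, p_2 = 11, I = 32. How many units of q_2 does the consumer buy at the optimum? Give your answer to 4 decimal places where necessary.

q_2* = 1.5801

MU_q_1 ∝ 2·q_1^(-3), MU_q_2 ∝ q_2^(-3), so MRS = 2·(q_2/q_1)^(3) = p_1/p_2.
Solve for the ratio: q_2/q_1 = [(1/2)·p_1/p_2]^(1/3).
Substitute q_2 = (q_2/q_1)·q_1 into the budget: q_1* = I/(p_1 + p_2·(q_2/q_1)).
Numerically q_2/q_1 = 0.648499, so q_1* = 32/(6 + 11·0.648499) = 2.4365 and q_2* = 0.648499·2.4365 = 1.5801.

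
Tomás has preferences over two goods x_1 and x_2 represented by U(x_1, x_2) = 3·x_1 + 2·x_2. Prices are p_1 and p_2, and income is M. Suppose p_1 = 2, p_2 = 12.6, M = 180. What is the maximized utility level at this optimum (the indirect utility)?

Linear utility — the consumer picks whichever good has higher MU/price: 3/2 = 1.5 vs 2/12.6 = 0.1587.
x_1 gives more utility per dollar, so spend all income on x_1: x_1* = M/p_1, x_2* = 0.
Numerically: x_1* = 90, x_2* = 0.
Utility at the optimum: U(90, 0) = 270.

V = 270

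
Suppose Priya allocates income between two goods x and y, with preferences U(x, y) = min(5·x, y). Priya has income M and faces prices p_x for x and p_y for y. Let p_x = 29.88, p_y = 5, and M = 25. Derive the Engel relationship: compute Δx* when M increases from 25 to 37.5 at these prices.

With perfect complements, no substitution: consume in ratio x:y = 1:5.
Budget: p_x·x + p_y·5·x = M, so (p_x + 5·p_y)·x = M.
Demand: x*(p_x,p_y,M) = M/(p_x + 5·p_y), y* = 5·M/(p_x + 5·p_y).
Here 29.88 + 5·5 = 54.88, giving x* = 0.4555.
At M' = 37.5: x* = 0.6833. Change: 0.6833 − 0.4555 = 0.2278.

Δx* = 0.2278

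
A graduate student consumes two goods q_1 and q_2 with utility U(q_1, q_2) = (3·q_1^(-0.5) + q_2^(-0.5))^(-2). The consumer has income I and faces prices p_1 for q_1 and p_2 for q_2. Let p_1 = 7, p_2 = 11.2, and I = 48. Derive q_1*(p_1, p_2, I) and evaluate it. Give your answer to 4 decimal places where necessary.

q_1* = 4.3892

MRS = MU_q_1/MU_q_2 = 3·(q_2/q_1)^(1.5). Set equal to p_1/p_2.
Solve for the ratio: q_2/q_1 = [(1/3)·p_1/p_2]^(2/3).
Substitute q_2 = (q_2/q_1)·q_1 into the budget: q_1* = I/(p_1 + p_2·(q_2/q_1)).
Numerically q_2/q_1 = 0.35143, so q_1* = 48/(7 + 11.2·0.35143) = 4.3892.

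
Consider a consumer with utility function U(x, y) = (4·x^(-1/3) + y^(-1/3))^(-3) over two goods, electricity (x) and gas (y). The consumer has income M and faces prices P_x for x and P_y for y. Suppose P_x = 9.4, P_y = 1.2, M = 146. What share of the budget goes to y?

share on y = 0.1745

MRS = MU_x/MU_y = 4·(y/x)^(4/3). Set equal to P_x/P_y.
Hence y/x = ((1/4)·P_x/P_y)^(1/(4/3)), i.e. raised to the 0.75 power.
Substitute y = (y/x)·x into the budget: x* = M/(P_x + P_y·(y/x)).
Numerically y/x = 1.655446, so x* = 146/(9.4 + 1.2·1.655446) = 12.8222 and y* = 1.655446·12.8222 = 21.2264.
Expenditure on y: 1.2·21.2264 = 25.4717; share = 0.1745.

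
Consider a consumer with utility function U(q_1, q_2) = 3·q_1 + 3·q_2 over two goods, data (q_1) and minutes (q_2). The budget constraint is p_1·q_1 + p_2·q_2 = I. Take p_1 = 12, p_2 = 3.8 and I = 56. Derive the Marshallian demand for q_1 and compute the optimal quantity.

Linear utility — the consumer picks whichever good has higher MU/price: 3/12 = 0.25 vs 3/3.8 = 0.7895.
q_2 gives more utility per dollar, so spend all income on q_2: q_2* = I/p_2, q_1* = 0.
Numerically: q_1* = 0, q_2* = 14.7368.

q_1* = 0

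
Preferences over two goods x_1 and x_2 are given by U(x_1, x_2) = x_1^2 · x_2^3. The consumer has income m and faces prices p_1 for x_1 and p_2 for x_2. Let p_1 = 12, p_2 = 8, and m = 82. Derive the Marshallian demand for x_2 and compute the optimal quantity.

The MRS is (2/3)·x_2/x_1. Set MRS = p_1/p_2.
Rearranging, p_2·x_2 = (3/2)·p_1·x_1. Substituting into the budget gives p_1·x_1·(1 + (3/2)) = m.
Demand: x_1*(p_1,p_2,m) = 0.4·m/p_1 and x_2* = 0.6·m/p_2.
At p_1=12, p_2=8, m=82: x_2* = 0.6·82/8 = 6.15.

x_2* = 6.15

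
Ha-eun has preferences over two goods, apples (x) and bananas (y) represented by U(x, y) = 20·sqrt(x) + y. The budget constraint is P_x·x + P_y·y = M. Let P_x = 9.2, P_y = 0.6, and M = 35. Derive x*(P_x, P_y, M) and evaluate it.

x* = 0.4253

MU_x = 10/√x, MU_y = 1. Tangency: 10/√x = P_x/P_y.
Solve: √x = 10·P_y/P_x, so x*(P_x,P_y) = (10·P_y/P_x)², and y* = (M − P_x·x*)/P_y.
Plugging in: x* = (10·0.6/9.2)² = 0.4253.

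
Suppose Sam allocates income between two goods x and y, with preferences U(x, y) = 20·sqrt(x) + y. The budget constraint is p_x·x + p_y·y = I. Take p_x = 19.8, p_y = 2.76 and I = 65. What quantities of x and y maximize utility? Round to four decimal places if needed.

MU_x = 10/√x, MU_y = 1. Tangency: 10/√x = p_x/p_y.
Solve: √x = 10·p_y/p_x, so x*(p_x,p_y) = (10·p_y/p_x)², and y* = (I − p_x·x*)/p_y.
Plugging in: x* = (10·2.76/19.8)² = 1.9431, y* = 9.6113.

x* = 1.9431, y* = 9.6113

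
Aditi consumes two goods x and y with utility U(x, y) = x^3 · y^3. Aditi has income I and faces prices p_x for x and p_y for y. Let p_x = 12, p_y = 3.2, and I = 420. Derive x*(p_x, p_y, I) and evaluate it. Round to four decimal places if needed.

x* = 17.5

The MRS is y/x. Set MRS = p_x/p_y.
So 3·p_y·y = 3·p_x·x; combined with the budget, a share 0.5 of income goes to x.
Demand: x*(p_x,p_y,I) = 0.5·I/p_x and y* = 0.5·I/p_y.
At p_x=12, p_y=3.2, I=420: x* = 0.5·420/12 = 17.5.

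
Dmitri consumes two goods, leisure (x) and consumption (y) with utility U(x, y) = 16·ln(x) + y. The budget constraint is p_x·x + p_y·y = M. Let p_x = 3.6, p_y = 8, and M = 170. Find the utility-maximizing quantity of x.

Set MRS = p_x/p_y: (16/x)/1 = p_x/p_y.
So x*(p_x,p_y) = 16·p_y/p_x, independent of income; and y* = (M − 16·p_y)/p_y.
At the given prices: x* = 16·8/3.6 = 35.5556.

x* = 35.5556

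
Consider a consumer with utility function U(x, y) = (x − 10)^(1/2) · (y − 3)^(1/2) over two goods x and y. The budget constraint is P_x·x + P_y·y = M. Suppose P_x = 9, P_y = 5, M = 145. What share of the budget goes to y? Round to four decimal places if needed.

MRS = (y−3)/(x−10). Tangency with P_x/P_y gives y−3 = (P_x/P_y)·(x−10).
Substituting into the budget: x* = 10 + 0.5·(M − 10·P_x − 3·P_y)/P_x, and y* = 3 + 0.5·(…)/P_y.
Discretionary income = 145 − 10·9 − 3·5 = 40; x* = 10 + 0.5·40/9 = 12.2222; y* = 3 + 0.5·40/5 = 7.
Expenditure on y: 5·7 = 35; share = 0.2414.

share on y = 0.2414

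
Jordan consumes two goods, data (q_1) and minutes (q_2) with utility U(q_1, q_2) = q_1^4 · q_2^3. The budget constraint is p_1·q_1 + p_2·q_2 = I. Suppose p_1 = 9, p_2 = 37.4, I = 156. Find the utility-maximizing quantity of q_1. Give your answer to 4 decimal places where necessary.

The MRS is (4/3)·q_2/q_1. Set MRS = p_1/p_2.
Rearranging, p_2·q_2 = (3/4)·p_1·q_1. Substituting into the budget gives p_1·q_1·(1 + (3/4)) = I.
Demand: q_1*(p_1,p_2,I) = 4/7·I/p_1 and q_2* = 3/7·I/p_2.
At p_1=9, p_2=37.4, I=156: q_1* = 4/7·156/9 = 9.9048.

q_1* = 9.9048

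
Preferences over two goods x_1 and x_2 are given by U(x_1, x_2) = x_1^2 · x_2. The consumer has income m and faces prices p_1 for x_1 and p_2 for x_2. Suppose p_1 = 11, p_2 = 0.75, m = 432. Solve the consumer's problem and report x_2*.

Tangency: MRS = 2·x_2/x_1 = p_1/p_2.
So 2·p_2·x_2 = p_1·x_1; combined with the budget, a share 2/3 of income goes to x_1.
Demand: x_1*(p_1,p_2,m) = 2/3·m/p_1 and x_2* = 1/3·m/p_2.
At p_1=11, p_2=0.75, m=432: x_2* = 1/3·432/0.75 = 192.

x_2* = 192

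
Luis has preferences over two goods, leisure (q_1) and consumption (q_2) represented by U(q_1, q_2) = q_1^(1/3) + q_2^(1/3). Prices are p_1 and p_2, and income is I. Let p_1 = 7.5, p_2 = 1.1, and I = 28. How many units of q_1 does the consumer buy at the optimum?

q_1* = 1.0338

MU_q_1 ∝ q_1^(-2/3), MU_q_2 ∝ q_2^(-2/3), so MRS = (q_2/q_1)^(2/3) = p_1/p_2.
Solve for the ratio: q_2/q_1 = [p_1/p_2]^(1.5).
With the ratio pinned down, the budget gives q_1* = I/(p_1 + p_2·(q_2/q_1)) and q_2* = (q_2/q_1)·q_1*.
Numerically q_2/q_1 = 17.803397, so q_1* = 28/(7.5 + 1.1·17.803397) = 1.0338.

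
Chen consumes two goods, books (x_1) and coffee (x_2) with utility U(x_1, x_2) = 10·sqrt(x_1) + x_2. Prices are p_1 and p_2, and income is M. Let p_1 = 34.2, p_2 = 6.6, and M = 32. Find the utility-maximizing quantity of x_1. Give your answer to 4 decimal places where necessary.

MU_x_1 = 5/√x_1, MU_x_2 = 1. Tangency: 5/√x_1 = p_1/p_2.
Solve: √x_1 = 5·p_2/p_1, so x_1*(p_1,p_2) = (5·p_2/p_1)², and x_2* = (M − p_1·x_1*)/p_2.
Plugging in: x_1* = (5·6.6/34.2)² = 0.9311.

x_1* = 0.9311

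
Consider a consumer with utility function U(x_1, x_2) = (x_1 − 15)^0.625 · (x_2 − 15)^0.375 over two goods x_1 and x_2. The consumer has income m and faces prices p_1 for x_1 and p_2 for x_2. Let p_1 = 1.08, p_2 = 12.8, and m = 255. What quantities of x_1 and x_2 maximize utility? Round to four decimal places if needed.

x_1* = 42.0833, x_2* = 16.3711

Discretionary income = 255 − 15·1.08 − 15·12.8 = 46.8; x_1* = 15 + 0.625·46.8/1.08 = 42.0833; x_2* = 15 + 0.375·46.8/12.8 = 16.3711.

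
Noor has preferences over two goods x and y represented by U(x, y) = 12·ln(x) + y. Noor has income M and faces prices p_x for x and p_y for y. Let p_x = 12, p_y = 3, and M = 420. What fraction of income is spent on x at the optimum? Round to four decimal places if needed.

share on x = 0.0857

Set MRS = p_x/p_y: (12/x)/1 = p_x/p_y.
So x*(p_x,p_y) = 12·p_y/p_x, independent of income; and y* = (M − 12·p_y)/p_y.
At the given prices: x* = 12·3/12 = 3, and y* = 128.
Expenditure on x: 12·3 = 36; share = 0.0857.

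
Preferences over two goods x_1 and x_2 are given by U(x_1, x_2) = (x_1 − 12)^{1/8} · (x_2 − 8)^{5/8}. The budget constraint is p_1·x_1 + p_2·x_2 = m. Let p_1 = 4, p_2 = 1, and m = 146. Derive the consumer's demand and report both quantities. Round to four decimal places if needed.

This is Cobb-Douglas in (x_1−12, x_2−8): tangency gives 0.125·p_2·(x_2−8) = 0.625·p_1·(x_1−12).
Substituting into the budget: x_1* = 12 + 1/6·(m − 12·p_1 − 8·p_2)/p_1, and x_2* = 8 + 5/6·(…)/p_2.
Discretionary income = 146 − 12·4 − 8·1 = 90; x_1* = 12 + 1/6·90/4 = 15.75; x_2* = 8 + 5/6·90/1 = 83.

x_1* = 15.75, x_2* = 83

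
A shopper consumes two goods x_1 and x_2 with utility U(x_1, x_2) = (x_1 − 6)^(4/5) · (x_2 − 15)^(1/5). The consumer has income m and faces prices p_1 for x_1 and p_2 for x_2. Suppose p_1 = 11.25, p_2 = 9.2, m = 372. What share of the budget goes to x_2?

share on x_2 = 0.4605

This is Cobb-Douglas in (x_1−6, x_2−15): tangency gives 0.8·p_2·(x_2−15) = 0.2·p_1·(x_1−6).
Substituting into the budget: x_1* = 6 + 0.8·(m − 6·p_1 − 15·p_2)/p_1, and x_2* = 15 + 0.2·(…)/p_2.
Discretionary income = 372 − 6·11.25 − 15·9.2 = 166.5; x_1* = 6 + 0.8·166.5/11.25 = 17.84; x_2* = 15 + 0.2·166.5/9.2 = 18.6196.
Expenditure on x_2: 9.2·18.6196 = 171.3; share = 0.4605.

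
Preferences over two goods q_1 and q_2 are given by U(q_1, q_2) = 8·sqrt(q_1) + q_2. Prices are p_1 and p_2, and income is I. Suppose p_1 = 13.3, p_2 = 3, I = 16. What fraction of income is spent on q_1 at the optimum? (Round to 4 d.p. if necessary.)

Set MRS = p_1/p_2: 4·q_1^(−1/2) = p_1/p_2.
Solve: √q_1 = 4·p_2/p_1, so q_1*(p_1,p_2) = (4·p_2/p_1)², and q_2* = (I − p_1·q_1*)/p_2.
Plugging in: q_1* = (4·3/13.3)² = 0.8141, q_2* = 1.7243.
Expenditure on q_1: 13.3·0.8141 = 10.8271; share = 0.6767.

share on q_1 = 0.6767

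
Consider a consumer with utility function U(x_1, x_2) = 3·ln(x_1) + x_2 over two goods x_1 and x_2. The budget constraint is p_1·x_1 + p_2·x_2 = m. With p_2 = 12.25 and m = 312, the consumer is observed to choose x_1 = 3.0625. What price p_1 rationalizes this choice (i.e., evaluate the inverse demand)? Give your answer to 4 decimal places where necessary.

p_1 = 12

MU_x_1 = 3/x_1, MU_x_2 = 1. Tangency: 3/x_1 = p_1/p_2.
So x_1*(p_1,p_2) = 3·p_2/p_1, independent of income; and x_2* = (m − 3·p_2)/p_2.
Set x_1* = 3.0625 in the demand function and solve for p_1: p_1 = 12.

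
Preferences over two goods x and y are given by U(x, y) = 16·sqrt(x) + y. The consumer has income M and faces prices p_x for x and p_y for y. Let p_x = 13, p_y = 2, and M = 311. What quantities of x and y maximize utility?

Set MRS = p_x/p_y: 8·x^(−1/2) = p_x/p_y.
Thus x* = (8·p_y/p_x)² — independent of M — with the rest of income spent on y.
Plugging in: x* = (8·2/13)² = 1.5148, y* = 145.6538.

x* = 1.5148, y* = 145.6538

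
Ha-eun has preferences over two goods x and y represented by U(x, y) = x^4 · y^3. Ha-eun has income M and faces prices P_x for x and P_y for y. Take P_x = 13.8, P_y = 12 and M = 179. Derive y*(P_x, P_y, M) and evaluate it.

y* = 6.3929

Tangency: MRS = (4/3)·y/x = P_x/P_y.
Rearranging, P_y·y = (3/4)·P_x·x. Substituting into the budget gives P_x·x·(1 + (3/4)) = M.
Demand: x*(P_x,P_y,M) = 4/7·M/P_x and y* = 3/7·M/P_y.
At P_x=13.8, P_y=12, M=179: y* = 3/7·179/12 = 6.3929.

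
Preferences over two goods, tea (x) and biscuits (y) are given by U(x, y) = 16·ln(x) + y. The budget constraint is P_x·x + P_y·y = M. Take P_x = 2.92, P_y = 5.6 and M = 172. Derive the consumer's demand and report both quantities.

x* = 30.6849, y* = 14.7143

Set MRS = P_x/P_y: (16/x)/1 = P_x/P_y.
So x*(P_x,P_y) = 16·P_y/P_x, independent of income; and y* = (M − 16·P_y)/P_y.
At the given prices: x* = 16·5.6/2.92 = 30.6849, and y* = 14.7143.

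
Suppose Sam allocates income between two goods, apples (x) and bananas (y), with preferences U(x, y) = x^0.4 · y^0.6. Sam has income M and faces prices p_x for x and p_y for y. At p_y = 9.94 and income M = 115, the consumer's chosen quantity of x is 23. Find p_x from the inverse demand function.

MU_x/MU_y = (0.4·y)/(0.6·x); tangency sets this equal to p_x/p_y.
So 0.4·p_y·y = 0.6·p_x·x; combined with the budget, a share 0.4 of income goes to x.
Demand: x*(p_x,p_y,M) = 0.4·M/p_x and y* = 0.6·M/p_y.
Set x* = 23 in the demand function and solve for p_x: p_x = 2.

p_x = 2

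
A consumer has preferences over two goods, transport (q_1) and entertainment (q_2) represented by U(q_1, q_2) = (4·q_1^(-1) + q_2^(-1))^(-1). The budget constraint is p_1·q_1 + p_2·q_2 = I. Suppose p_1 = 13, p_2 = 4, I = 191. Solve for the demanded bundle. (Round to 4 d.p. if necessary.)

q_1* = 11.5022, q_2* = 10.3679

MRS = MU_q_1/MU_q_2 = 4·(q_2/q_1)^(2). Set equal to p_1/p_2.
Hence q_2/q_1 = ((1/4)·p_1/p_2)^(1/(2)), i.e. raised to the 0.5 power.
Substitute q_2 = (q_2/q_1)·q_1 into the budget: q_1* = I/(p_1 + p_2·(q_2/q_1)).
Numerically q_2/q_1 = 0.901388, so q_1* = 191/(13 + 4·0.901388) = 11.5022 and q_2* = 0.901388·11.5022 = 10.3679.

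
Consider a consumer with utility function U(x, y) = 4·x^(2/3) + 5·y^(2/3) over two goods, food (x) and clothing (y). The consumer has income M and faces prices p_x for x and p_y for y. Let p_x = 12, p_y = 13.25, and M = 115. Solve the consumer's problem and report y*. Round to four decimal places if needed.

y* = 5.3436

MRS = MU_x/MU_y = (4/5)·(y/x)^(1/3). Set equal to p_x/p_y.
Hence y/x = ((5/4)·p_x/p_y)^(1/(1/3)), i.e. raised to the 3 power.
Substitute y = (y/x)·x into the budget: x* = M/(p_x + p_y·(y/x)).
Numerically y/x = 1.450862, so x* = 115/(12 + 13.25·1.450862) = 3.6831 and y* = 1.450862·3.6831 = 5.3436.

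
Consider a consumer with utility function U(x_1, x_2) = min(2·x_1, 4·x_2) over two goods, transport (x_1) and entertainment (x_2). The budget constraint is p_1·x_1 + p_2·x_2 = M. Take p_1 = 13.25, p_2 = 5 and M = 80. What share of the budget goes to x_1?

share on x_1 = 0.8413

Demand: x_1*(p_1,p_2,M) = 4·M/(4·p_1 + 2·p_2), x_2* = 2·M/(4·p_1 + 2·p_2).
Here 4·13.25 + 2·5 = 63, giving x_1* = 5.0794 and x_2* = 2.5397.
Expenditure on x_1: 13.25·5.0794 = 67.3016; share = 0.8413.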